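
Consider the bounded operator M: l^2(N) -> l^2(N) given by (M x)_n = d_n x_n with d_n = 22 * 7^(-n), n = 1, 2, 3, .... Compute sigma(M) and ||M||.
sigma(M) = {22 * 7^(-n) : n ≥ 1} ∪ {0}; ||M|| = 22/7

A bounded diagonal operator on l^2 with diagonal entries d_n has spectrum equal to the closure of {d_n : n ≥ 1}: every d_n is an eigenvalue (with eigenvector e_n), so {d_n} ⊂ sigma(M); the spectrum is closed, so its closure is too; and for lambda not in the closure, (M - lambda I) has bounded inverse (the diagonal entries 1/(d_n - lambda) are bounded). For our sequence d_n = 22 * 7^(-n), n = 1, 2, 3, ...:
  - {d_n} = {22 * 7^(-n) : n ≥ 1}; the only limit point is 0
  - closure = {22 * 7^(-n) : n ≥ 1} ∪ {0}
For the norm: a diagonal operator has ||M|| = sup_n |d_n|. Here d_n = 22 * 7^(-n) is positive and decreasing, so sup_n |d_n| = d_1 = 22/7. So ||M|| = 22/7.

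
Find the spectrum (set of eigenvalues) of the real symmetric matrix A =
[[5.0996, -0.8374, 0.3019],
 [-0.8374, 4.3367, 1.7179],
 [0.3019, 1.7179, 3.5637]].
sigma(A) ≈ {2, 5, 6}

A is real symmetric, so its spectrum consists of real eigenvalues. Expanding the characteristic polynomial of the displayed matrix gives
  det(λ I - A) = p(λ) = λ^3 + (-13)λ^2 + (52)λ + (-60).
Solving p(λ) = 0 yields eigenvalues ≈ 2, 5, 6. (A is shown rounded to 4 decimals, so these recover the underlying integer eigenvalues to within that precision.)
Verification: the trace of A = 13 equals the sum of eigenvalues 13, and det(A) ≈ 60.0001 matches the eigenvalue product 60.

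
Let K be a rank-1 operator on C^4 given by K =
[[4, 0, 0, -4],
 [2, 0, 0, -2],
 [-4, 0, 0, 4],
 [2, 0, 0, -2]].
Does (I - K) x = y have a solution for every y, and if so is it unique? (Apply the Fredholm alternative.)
(I - K) is invertible (det(I - K) = -1 ≠ 0), so for every y in C^4 the equation (I - K) x = y has a unique solution.

K has rank 1, so it is an outer product K = u v^T: every row of K is a multiple of one row vector. Reading off the entries, u = (-2, -1, 2, -1) and v = (-2, 0, 0, 2) (row i of K equals u_i·v^T). A rank-one matrix u v^T satisfies K u = u (v·u) and kills the (3)-dimensional subspace v^⊥, so its characteristic polynomial is lambda^3 (lambda - v·u) with v·u = tr K = 2. Hence the eigenvalues of I - K are 1 (multiplicity 3) and 1 - (2) = -1, so det(I - K) = -1. (Direct check: I - K =
[[-3, 0, 0, 4],
 [-2, 1, 0, 2],
 [4, 0, 1, -4],
 [-2, 0, 0, 3]]
has determinant -1.) The finite-dimensional Fredholm alternative says: either (I - K) is invertible, or ker(I - K) ≠ {0} and then range(I - K) = ker((I - K)^*)^⊥, with dim ker(I - K) = dim ker((I - K)^*). Since det(I - K) ≠ 0, 1 is not an eigenvalue of K and ker(I - K) = {0}, so we are in the first case: for every y there is a unique x = (I - K)^(-1) y. Explicitly, by the Sherman–Morrison formula, (I - u v^T)^(-1) = I + u v^T/(1 - v·u), i.e. (I - K)^(-1) = I - K.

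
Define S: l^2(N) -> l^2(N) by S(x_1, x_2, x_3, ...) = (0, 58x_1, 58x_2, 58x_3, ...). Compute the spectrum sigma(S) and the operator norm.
sigma(S) = closed disk {z in C : |z| ≤ 58}; ||S|| = 58

Note S = 58·U where U is the unit right shift (U x)_k = x_{k-1} (with x_0 := 0); so ||S|| = 58||U|| and sigma(S) = 58·sigma(U). ||S x||^2 = sum_{k≥1} |58x_k|^2 = 3364||x||^2, so ||S|| = 58 and sigma(S) ⊂ {|z| ≤ 58}. For any |lambda| < 58, the equation (S - lambda I) x = 0 forces x_1 = 0, then 58x_k = lambda x_{k+1} ⇒ x = 0, so S has no eigenvalues. But (S - lambda I) is not surjective for |lambda| < 58: solving (S - lambda I) x = e_1 would require x_n proportional to (lambda/58)^(-n), which is not in l^2. So every |lambda| < 58 lies in the residual spectrum. The boundary |lambda| = 58 is in the approximate point spectrum (the spectrum is closed). Hence sigma(S) is the closed disk of radius 58.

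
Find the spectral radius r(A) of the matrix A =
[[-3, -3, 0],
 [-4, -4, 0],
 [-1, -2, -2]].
r(A) = 7

The eigenvalues of A are the roots of its characteristic polynomial. With M = A (coefficients from the trace, the sum of principal 2x2 minors, and det A):
  p(λ) = det(λ I - M) = λ^3 + 9λ^2 + 14λ.
The constant term is 0, so λ = 0 is a root. Dividing out λ leaves p(λ) = λ(λ^2 + 9λ + 14). For λ^2 + 9λ + 14 the discriminant is 25. It is a perfect square (5^2), so the roots are rational: λ = (-9 ± 5)/2 = -2, -7.
Thus the eigenvalues (to 4 decimals) are -2 (modulus 2); -7 (modulus 7); 0 (modulus 0). The spectral radius is the largest modulus: r(A) = 7. (Cross-check: r(A) ≤ ||A||_2 ≈ 7.4096; equality holds whenever A is normal, though it can also hold for some non-normal A.)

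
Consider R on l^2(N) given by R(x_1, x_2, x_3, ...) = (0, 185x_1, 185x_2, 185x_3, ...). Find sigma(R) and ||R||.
sigma(R) = closed disk {z in C : |z| ≤ 185}; ||R|| = 185

Note R = 185·U where U is the unit right shift (U x)_k = x_{k-1} (with x_0 := 0); so ||R|| = 185||U|| and sigma(R) = 185·sigma(U). ||R x||^2 = sum_{k≥1} |185x_k|^2 = 34225||x||^2, so ||R|| = 185 and sigma(R) ⊂ {|z| ≤ 185}. For any |lambda| < 185, the equation (R - lambda I) x = 0 forces x_1 = 0, then 185x_k = lambda x_{k+1} ⇒ x = 0, so R has no eigenvalues. But (R - lambda I) is not surjective for |lambda| < 185: solving (R - lambda I) x = e_1 would require x_n proportional to (lambda/185)^(-n), which is not in l^2. So every |lambda| < 185 lies in the residual spectrum. The boundary |lambda| = 185 is in the approximate point spectrum (the spectrum is closed). Hence sigma(R) is the closed disk of radius 185.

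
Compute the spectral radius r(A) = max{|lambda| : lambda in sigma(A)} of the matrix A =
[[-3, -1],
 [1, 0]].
r(A) = (3 + sqrt(5))/2 ≈ 2.618

The eigenvalues of A are the roots of its characteristic polynomial. With M = A (coefficients from the trace and determinant):
  p(λ) = det(λ I - M) = λ^2 + 3λ + 1.
For λ^2 + 3λ + 1 the discriminant is 5. It is nonnegative but not a perfect square, so the roots are real and irrational: λ = (-3 ± sqrt(5))/2 ≈ -0.382, -2.618.
Thus the eigenvalues (to 4 decimals) are -0.382 (modulus 0.382); -2.618 (modulus 2.618). The spectral radius is the largest modulus: r(A) = (3 + sqrt(5))/2 ≈ 2.618. (Cross-check: r(A) ≤ ||A||_2 ≈ 3.3028; equality holds whenever A is normal, though it can also hold for some non-normal A.)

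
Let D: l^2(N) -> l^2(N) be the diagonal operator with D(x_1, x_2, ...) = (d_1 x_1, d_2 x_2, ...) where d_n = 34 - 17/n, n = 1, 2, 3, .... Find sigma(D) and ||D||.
sigma(D) = {34 - 17/n : n ≥ 1} ∪ {34}; ||D|| = 34

A bounded diagonal operator on l^2 with diagonal entries d_n has spectrum equal to the closure of {d_n : n ≥ 1}: every d_n is an eigenvalue (with eigenvector e_n), so {d_n} ⊂ sigma(D); the spectrum is closed, so its closure is too; and for lambda not in the closure, (D - lambda I) has bounded inverse (the diagonal entries 1/(d_n - lambda) are bounded). For our sequence d_n = 34 - 17/n, n = 1, 2, 3, ...:
  - {d_n} = {34 - 17/n : n ≥ 1}; the only limit point is 34
  - closure = {34 - 17/n : n ≥ 1} ∪ {34}
For the norm: a diagonal operator has ||D|| = sup_n |d_n|. Here d_n = 34 - 17/n increases monotonically from d_1 = 17 toward 34, with all terms in [17, 34); so sup_n |d_n| = 34 (the supremum is the limit, not attained). So ||D|| = 34.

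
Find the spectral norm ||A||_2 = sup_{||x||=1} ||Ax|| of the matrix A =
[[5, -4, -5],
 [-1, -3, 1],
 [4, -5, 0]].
||A||_2 ≈ 9.8076 (= sqrt(largest eigenvalue of A^T A))

||A||_2 = sigma_max(A) = sqrt(lambda_max(A^T A)). Form the symmetric matrix M = A^T A =
[[42, -37, -26],
 [-37, 50, 17],
 [-26, 17, 26]].
Its characteristic polynomial (trace, sum of principal 2x2 minors, determinant of M give the coefficients) is
  p(λ) = det(λ I - M) = λ^3 - 118λ^2 + 2158λ - 5776.
No integer candidate from the rational root theorem (±divisors of 5776) is a root, so the roots are irrational. The cubic discriminant is Δ = 12258090800 > 0, so there are three distinct real roots. p(3) = -337 and p(4) = 1032 have opposite signs, so a root lies in (3, 4); Newton's method refines it to λ ≈ 3.2321. p(18) = 668 and p(19) = -513 have opposite signs, so a root lies in (18, 19); Newton's method refines it to λ ≈ 18.5785. p(96) = -1360 and p(97) = 5961 have opposite signs, so a root lies in (96, 97); Newton's method refines it to λ ≈ 96.1894. Check (Vieta): the three roots sum to 118, matching tr M = 118.
So the eigenvalues of A^T A are ≈ 3.2321, 18.5785, 96.1894 (all ≥ 0, as they must be for A^T A). The largest is λ_max ≈ 96.1894, hence ||A||_2 = sqrt(λ_max) ≈ 9.8076.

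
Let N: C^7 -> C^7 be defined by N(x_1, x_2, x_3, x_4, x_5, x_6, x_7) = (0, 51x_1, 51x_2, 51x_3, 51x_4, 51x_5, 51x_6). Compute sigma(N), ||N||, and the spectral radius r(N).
sigma(N) = {0}; ||N|| = 51; r(N) = 0. (N is nilpotent with N^7 = 0.)

On C^7, N is a strictly lower-triangular matrix with 51 on the subdiagonal and zeros elsewhere, so its characteristic polynomial is lambda^7 and every eigenvalue is 0: sigma(N) = {0}. For the operator norm, N e_i = 51e_{i+1} for i = 1, ..., 6 and N e_7 = 0, so the singular values of N are 51 (with multiplicity 6) and 0; hence ||N|| = 51. The spectral radius r(N) = max|lambda| = 0. Note ||N|| > r(N) — characteristic of non-normal nilpotent operators. Indeed N^7 = 0.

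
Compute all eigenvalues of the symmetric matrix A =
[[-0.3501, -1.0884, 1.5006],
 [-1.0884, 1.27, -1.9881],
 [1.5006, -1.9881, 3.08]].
sigma(A) ≈ {-1, 0, 5}

A is real symmetric, so its spectrum consists of real eigenvalues. Expanding the characteristic polynomial of the displayed matrix gives
  det(λ I - A) = p(λ) = λ^3 + (-4)λ^2 + (-5)λ + (0).
Solving p(λ) = 0 yields eigenvalues ≈ -1, 0, 5. (A is shown rounded to 4 decimals, so these recover the underlying integer eigenvalues to within that precision.)
Verification: the trace of A = 4 equals the sum of eigenvalues 4, and det(A) ≈ 0.0001 matches the eigenvalue product 0.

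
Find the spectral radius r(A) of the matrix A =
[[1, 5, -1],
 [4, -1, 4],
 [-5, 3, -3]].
r(A) = (5 + sqrt(137))/2 ≈ 8.3523

The eigenvalues of A are the roots of its characteristic polynomial. With M = A (coefficients from the trace, the sum of principal 2x2 minors, and det A):
  p(λ) = det(λ I - M) = λ^3 + 3λ^2 - 38λ + 56.
By the rational root theorem any rational root is an integer divisor of 56. Testing λ = 2: p(2) = 8 + 12 - 76 + 56 = 0, so λ = 2 is a root. Dividing out (λ - 2) leaves p(λ) = (λ - 2)(λ^2 + 5λ - 28). For λ^2 + 5λ - 28 the discriminant is 137. It is nonnegative but not a perfect square, so the roots are real and irrational: λ = (-5 ± sqrt(137))/2 ≈ 3.3523, -8.3523.
Thus the eigenvalues (to 4 decimals) are 3.3523 (modulus 3.3523); -8.3523 (modulus 8.3523); 2 (modulus 2). The spectral radius is the largest modulus: r(A) = (5 + sqrt(137))/2 ≈ 8.3523. (Cross-check: r(A) ≤ ||A||_2 ≈ 8.7647; equality holds whenever A is normal, though it can also hold for some non-normal A.)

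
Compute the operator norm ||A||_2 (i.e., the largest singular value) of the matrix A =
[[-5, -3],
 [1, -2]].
||A||_2 = sqrt((39 + sqrt(845))/2) ≈ 5.8339 (= sqrt(largest eigenvalue of A^T A))

||A||_2 = sigma_max(A) = sqrt(lambda_max(A^T A)). Form the symmetric matrix M = A^T A =
[[26, 13],
 [13, 13]].
Its characteristic polynomial (trace, determinant of M give the coefficients) is
  p(λ) = det(λ I - M) = λ^2 - 39λ + 169.
For λ^2 - 39λ + 169 the discriminant is 845. It is nonnegative but not a perfect square, so the roots are real and irrational: λ = (39 ± sqrt(845))/2 ≈ 34.0344, 4.9656.
So the eigenvalues of A^T A are ≈ 4.9656, 34.0344 (all ≥ 0, as they must be for A^T A). The largest is λ_max = (39 + sqrt(845))/2 ≈ 34.0344, hence ||A||_2 = sqrt(λ_max) = sqrt((39 + sqrt(845))/2) ≈ 5.8339.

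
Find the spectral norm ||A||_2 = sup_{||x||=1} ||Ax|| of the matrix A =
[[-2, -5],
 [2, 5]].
||A||_2 = sqrt(58) ≈ 7.6158 (= sqrt(largest eigenvalue of A^T A))

||A||_2 = sigma_max(A) = sqrt(lambda_max(A^T A)). Form the symmetric matrix M = A^T A =
[[8, 20],
 [20, 50]].
Its characteristic polynomial (trace, determinant of M give the coefficients) is
  p(λ) = det(λ I - M) = λ^2 - 58λ.
For λ^2 - 58λ the discriminant is 3364. It is a perfect square (58^2), so the roots are rational: λ = (58 ± 58)/2 = 58, 0.
So the eigenvalues of A^T A are ≈ 0, 58 (all ≥ 0, as they must be for A^T A). The largest is λ_max = 58, hence ||A||_2 = sqrt(λ_max) = sqrt(58) ≈ 7.6158.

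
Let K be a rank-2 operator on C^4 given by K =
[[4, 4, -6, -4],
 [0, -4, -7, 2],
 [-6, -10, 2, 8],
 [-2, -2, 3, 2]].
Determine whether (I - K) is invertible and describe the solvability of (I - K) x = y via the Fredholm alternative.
(I - K) is invertible (det(I - K) = -149 ≠ 0), so for every y in C^4 the equation (I - K) x = y has a unique solution.

K has rank 2 and factors as K = U V^T = u1 v1^T + u2 v2^T with u1 = (2, 1, -2, -1), v1 = (2, 2, -3, -2), u2 = (0, 2, 2, 0), v2 = (-1, -3, -2, 2) (multiplying out reproduces the displayed K). The nonzero eigenvalues of U V^T coincide with those of the 2 x 2 matrix G = V^T U = [[v1·u1, v1·u2], [v2·u1, v2·u2]] = [[14, -2], [-3, -10]], and by the Sylvester determinant identity det(I_4 - U V^T) = det(I_2 - V^T U) = det([[-13, 2], [3, 11]]) = (-13)(11) - (2)(3) = -149. (Direct check: I - K =
[[-3, -4, 6, 4],
 [0, 5, 7, -2],
 [6, 10, -1, -8],
 [2, 2, -3, -1]]
has determinant -149.) The finite-dimensional Fredholm alternative says: either (I - K) is invertible, or ker(I - K) ≠ {0} and then range(I - K) = ker((I - K)^*)^⊥, with dim ker(I - K) = dim ker((I - K)^*). Since det(I - K) ≠ 0, 1 is not an eigenvalue of K and ker(I - K) = {0}, so we are in the first case: for every y there is a unique x = (I - K)^(-1) y. (Explicitly, by the Woodbury identity, (I - U V^T)^(-1) = I + U (I_2 - G)^(-1) V^T.)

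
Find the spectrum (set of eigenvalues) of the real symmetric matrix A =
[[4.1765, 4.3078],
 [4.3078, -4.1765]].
sigma(A) ≈ {-6, 6}

A is real symmetric, so its spectrum consists of real eigenvalues. Expanding the characteristic polynomial of the displayed matrix gives
  det(λ I - A) = p(λ) = λ^2 + (0)λ + (-36).
Solving p(λ) = 0 yields eigenvalues ≈ -6, 6. (A is shown rounded to 4 decimals, so these recover the underlying integer eigenvalues to within that precision.)
Verification: the trace of A = 0 equals the sum of eigenvalues 0, and det(A) ≈ -36.0003 matches the eigenvalue product -36.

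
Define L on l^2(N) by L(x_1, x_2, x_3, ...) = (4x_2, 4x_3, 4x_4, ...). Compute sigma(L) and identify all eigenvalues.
sigma(L) = closed disk {z in C : |z| ≤ 4}; sigma_p(L) = open disk {z in C : |z| < 4}

Note L = 4·V where V is the unit left shift (V x)_k = x_{k+1}; so sigma(L) = 4·sigma(V) and ||L|| = 4||V||. ||L x||^2 = 16sum_{k≥2} |x_k|^2 ≤ 16||x||^2, with equality on {x : x_1 = 0}, so ||L|| = 4. For any lambda with |lambda| < 4, set r = lambda/4 (|r| < 1); the vector x = (1, r, r^2, ...) is in l^2 and satisfies L x = 4(r, r^2, ...) = lambda x, so lambda is an eigenvalue. On the boundary |lambda| = 4 the geometric series diverges, so no l^2 eigenvector exists, but these lambda lie in the approximate point spectrum. Hence sigma(L) is the closed disk of radius 4 and sigma_p(L) is the open disk.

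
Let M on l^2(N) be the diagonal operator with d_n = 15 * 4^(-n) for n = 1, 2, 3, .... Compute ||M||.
||M|| = 15/4 (attained at n = 1)

For M diagonal, ||M|| = sup_n |d_n|. The sequence d_n = 15 * 4^(-n) is positive and strictly decreasing (ratio 4^(-1) < 1), so the supremum is d_1 = 15/4. Hence ||M|| = 15/4.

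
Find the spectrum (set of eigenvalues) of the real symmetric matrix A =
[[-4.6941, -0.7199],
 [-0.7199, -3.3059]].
sigma(A) ≈ {-5, -3}

A is real symmetric, so its spectrum consists of real eigenvalues. Expanding the characteristic polynomial of the displayed matrix gives
  det(λ I - A) = p(λ) = λ^2 + (8)λ + (15).
Solving p(λ) = 0 yields eigenvalues ≈ -5, -3. (A is shown rounded to 4 decimals, so these recover the underlying integer eigenvalues to within that precision.)
Verification: the trace of A = -8 equals the sum of eigenvalues -8, and det(A) ≈ 15.0000 matches the eigenvalue product 15.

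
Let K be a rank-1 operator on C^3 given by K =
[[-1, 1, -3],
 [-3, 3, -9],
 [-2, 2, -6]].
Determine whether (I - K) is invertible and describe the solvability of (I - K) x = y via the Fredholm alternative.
(I - K) is invertible (det(I - K) = 5 ≠ 0), so for every y in C^3 the equation (I - K) x = y has a unique solution.

K has rank 1, so it is an outer product K = u v^T: every row of K is a multiple of one row vector. Reading off the entries, u = (-1, -3, -2) and v = (1, -1, 3) (row i of K equals u_i·v^T). A rank-one matrix u v^T satisfies K u = u (v·u) and kills the (2)-dimensional subspace v^⊥, so its characteristic polynomial is lambda^2 (lambda - v·u) with v·u = tr K = -4. Hence the eigenvalues of I - K are 1 (multiplicity 2) and 1 - (-4) = 5, so det(I - K) = 5. (Direct check: I - K =
[[2, -1, 3],
 [3, -2, 9],
 [2, -2, 7]]
has determinant 5.) The finite-dimensional Fredholm alternative says: either (I - K) is invertible, or ker(I - K) ≠ {0} and then range(I - K) = ker((I - K)^*)^⊥, with dim ker(I - K) = dim ker((I - K)^*). Since det(I - K) ≠ 0, 1 is not an eigenvalue of K and ker(I - K) = {0}, so we are in the first case: for every y there is a unique x = (I - K)^(-1) y. Explicitly, by the Sherman–Morrison formula, (I - u v^T)^(-1) = I + u v^T/(1 - v·u), i.e. (I - K)^(-1) = I + K/(5).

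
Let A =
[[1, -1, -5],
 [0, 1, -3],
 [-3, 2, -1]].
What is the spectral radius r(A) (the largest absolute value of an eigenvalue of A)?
r(A) ≈ 3.4663

The eigenvalues of A are the roots of its characteristic polynomial. With M = A (coefficients from the trace, the sum of principal 2x2 minors, and det A):
  p(λ) = det(λ I - M) = λ^3 - λ^2 - 10λ + 19.
No integer candidate from the rational root theorem (±divisors of 19) is a root, so the roots are irrational. The cubic discriminant is Δ = -2151 < 0, so there is one real root and a complex-conjugate pair. p(-4) = -21 and p(-3) = 13 have opposite signs, so a root lies in (-4, -3); Newton's method refines it to λ ≈ -3.4663. Dividing out (λ - (-3.4663)) leaves approximately λ^2 - 4.4663λ + 5.4814. For λ^2 - 4.4663λ + 5.4814 the discriminant is -1.9779. It is negative, so the remaining roots are the complex-conjugate pair λ ≈ 2.2331 ± 0.7032i. Their product equals the constant term, so |λ|^2 ≈ 5.4814 and |λ| ≈ 2.3412.
Thus the eigenvalues (to 4 decimals) are -3.4663 (modulus 3.4663); 2.2331 ± 0.7032i (modulus 2.3412). The spectral radius is the largest modulus: r(A) ≈ 3.4663. (Cross-check: r(A) ≤ ||A||_2 ≈ 5.9305; equality holds whenever A is normal, though it can also hold for some non-normal A.)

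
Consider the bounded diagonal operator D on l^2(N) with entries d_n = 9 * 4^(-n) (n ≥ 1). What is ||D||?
||D|| = 9/4 (attained at n = 1)

For D diagonal, ||D|| = sup_n |d_n|. The sequence d_n = 9 * 4^(-n) is positive and strictly decreasing (ratio 4^(-1) < 1), so the supremum is d_1 = 9/4. Hence ||D|| = 9/4.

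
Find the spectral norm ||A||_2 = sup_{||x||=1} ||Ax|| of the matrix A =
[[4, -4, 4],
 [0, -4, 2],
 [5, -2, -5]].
||A||_2 ≈ 8.07 (= sqrt(largest eigenvalue of A^T A))

||A||_2 = sigma_max(A) = sqrt(lambda_max(A^T A)). Form the symmetric matrix M = A^T A =
[[41, -26, -9],
 [-26, 36, -14],
 [-9, -14, 45]].
Its characteristic polynomial (trace, sum of principal 2x2 minors, determinant of M give the coefficients) is
  p(λ) = det(λ I - M) = λ^3 - 122λ^2 + 3988λ - 18496.
No integer candidate from the rational root theorem (±divisors of 18496) is a root, so the roots are irrational. The cubic discriminant is Δ = 1415378752 > 0, so there are three distinct real roots. p(5) = -1481 and p(6) = 1256 have opposite signs, so a root lies in (5, 6); Newton's method refines it to λ ≈ 5.5315. p(51) = 221 and p(52) = -400 have opposite signs, so a root lies in (51, 52); Newton's method refines it to λ ≈ 51.3441. p(65) = -101 and p(66) = 776 have opposite signs, so a root lies in (65, 66); Newton's method refines it to λ ≈ 65.1244. Check (Vieta): the three roots sum to 122, matching tr M = 122.
So the eigenvalues of A^T A are ≈ 5.5315, 51.3441, 65.1244 (all ≥ 0, as they must be for A^T A). The largest is λ_max ≈ 65.1244, hence ||A||_2 = sqrt(λ_max) ≈ 8.07.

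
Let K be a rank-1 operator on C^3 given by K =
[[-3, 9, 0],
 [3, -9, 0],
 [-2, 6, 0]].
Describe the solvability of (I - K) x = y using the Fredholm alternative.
(I - K) is invertible (det(I - K) = 13 ≠ 0), so for every y in C^3 the equation (I - K) x = y has a unique solution.

K has rank 1, so it is an outer product K = u v^T: every row of K is a multiple of one row vector. Reading off the entries, u = (3, -3, 2) and v = (-1, 3, 0) (row i of K equals u_i·v^T). A rank-one matrix u v^T satisfies K u = u (v·u) and kills the (2)-dimensional subspace v^⊥, so its characteristic polynomial is lambda^2 (lambda - v·u) with v·u = tr K = -12. Hence the eigenvalues of I - K are 1 (multiplicity 2) and 1 - (-12) = 13, so det(I - K) = 13. (Direct check: I - K =
[[4, -9, 0],
 [-3, 10, 0],
 [2, -6, 1]]
has determinant 13.) The finite-dimensional Fredholm alternative says: either (I - K) is invertible, or ker(I - K) ≠ {0} and then range(I - K) = ker((I - K)^*)^⊥, with dim ker(I - K) = dim ker((I - K)^*). Since det(I - K) ≠ 0, 1 is not an eigenvalue of K and ker(I - K) = {0}, so we are in the first case: for every y there is a unique x = (I - K)^(-1) y. Explicitly, by the Sherman–Morrison formula, (I - u v^T)^(-1) = I + u v^T/(1 - v·u), i.e. (I - K)^(-1) = I + K/(13).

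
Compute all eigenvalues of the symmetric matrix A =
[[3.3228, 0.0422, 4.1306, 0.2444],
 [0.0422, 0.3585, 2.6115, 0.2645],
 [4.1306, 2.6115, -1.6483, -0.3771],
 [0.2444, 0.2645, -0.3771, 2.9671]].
sigma(A) ≈ {-5, 1, 3, 6}

A is real symmetric, so its spectrum consists of real eigenvalues. Expanding the characteristic polynomial of the displayed matrix gives
  det(λ I - A) = p(λ) = λ^4 + (-5)λ^3 + (-23)λ^2 + (117.003)λ + (-90.0051).
Solving p(λ) = 0 yields eigenvalues ≈ -5, 1, 3, 6. (A is shown rounded to 4 decimals, so these recover the underlying integer eigenvalues to within that precision.)
Verification: the trace of A = 5 equals the sum of eigenvalues 5, and det(A) ≈ -90.0051 matches the eigenvalue product -90.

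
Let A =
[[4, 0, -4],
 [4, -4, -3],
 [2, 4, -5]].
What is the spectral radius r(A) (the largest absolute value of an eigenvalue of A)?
r(A) ≈ 4.1203

The eigenvalues of A are the roots of its characteristic polynomial. With M = A (coefficients from the trace, the sum of principal 2x2 minors, and det A):
  p(λ) = det(λ I - M) = λ^3 + 5λ^2 + 4λ - 32.
No integer candidate from the rational root theorem (±divisors of 32) is a root, so the roots are irrational. The cubic discriminant is Δ = -23024 < 0, so there is one real root and a complex-conjugate pair. p(1) = -22 and p(2) = 4 have opposite signs, so a root lies in (1, 2); Newton's method refines it to λ ≈ 1.8849. Dividing out (λ - (1.8849)) leaves approximately λ^2 + 6.8849λ + 16.9772. For λ^2 + 6.8849λ + 16.9772 the discriminant is -20.5072. It is negative, so the remaining roots are the complex-conjugate pair λ ≈ -3.4424 ± 2.2642i. Their product equals the constant term, so |λ|^2 ≈ 16.9772 and |λ| ≈ 4.1203.
Thus the eigenvalues (to 4 decimals) are 1.8849 (modulus 1.8849); -3.4424 ± 2.2642i (modulus 4.1203). The spectral radius is the largest modulus: r(A) ≈ 4.1203. (Cross-check: r(A) ≤ ||A||_2 ≈ 9.0367; equality holds whenever A is normal, though it can also hold for some non-normal A.)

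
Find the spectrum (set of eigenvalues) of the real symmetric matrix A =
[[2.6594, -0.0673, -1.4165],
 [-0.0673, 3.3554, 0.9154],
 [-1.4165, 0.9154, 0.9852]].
sigma(A) ≈ {0, 3, 4}

A is real symmetric, so its spectrum consists of real eigenvalues. Expanding the characteristic polynomial of the displayed matrix gives
  det(λ I - A) = p(λ) = λ^3 + (-7)λ^2 + (12)λ + (0).
Solving p(λ) = 0 yields eigenvalues ≈ 0, 3, 4. (A is shown rounded to 4 decimals, so these recover the underlying integer eigenvalues to within that precision.)
Verification: the trace of A = 7 equals the sum of eigenvalues 7, and det(A) ≈ 0.0004 matches the eigenvalue product 0.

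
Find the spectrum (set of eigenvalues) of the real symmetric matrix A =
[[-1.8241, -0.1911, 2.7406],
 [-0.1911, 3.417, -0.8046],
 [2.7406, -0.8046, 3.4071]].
sigma(A) ≈ {-3, 3, 5}

A is real symmetric, so its spectrum consists of real eigenvalues. Expanding the characteristic polynomial of the displayed matrix gives
  det(λ I - A) = p(λ) = λ^3 + (-5)λ^2 + (-9)λ + (45.0017).
Solving p(λ) = 0 yields eigenvalues ≈ -3, 3, 5. (A is shown rounded to 4 decimals, so these recover the underlying integer eigenvalues to within that precision.)
Verification: the trace of A = 5 equals the sum of eigenvalues 5, and det(A) ≈ -45.0017 matches the eigenvalue product -45.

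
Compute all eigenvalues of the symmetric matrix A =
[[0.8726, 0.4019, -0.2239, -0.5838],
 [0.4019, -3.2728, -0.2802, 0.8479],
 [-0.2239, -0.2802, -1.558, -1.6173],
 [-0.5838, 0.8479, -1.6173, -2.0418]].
sigma(A) ≈ {-4, -3, 0, 1}

A is real symmetric, so its spectrum consists of real eigenvalues. Expanding the characteristic polynomial of the displayed matrix gives
  det(λ I - A) = p(λ) = λ^4 + (6)λ^3 + (5)λ^2 + (-12)λ + (0).
Solving p(λ) = 0 yields eigenvalues ≈ -4, -3, 0, 1. (A is shown rounded to 4 decimals, so these recover the underlying integer eigenvalues to within that precision.)
Verification: the trace of A = -6 equals the sum of eigenvalues -6, and det(A) ≈ 0.0002 matches the eigenvalue product 0.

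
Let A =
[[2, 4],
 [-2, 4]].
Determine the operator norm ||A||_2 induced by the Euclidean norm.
||A||_2 = sqrt(32) ≈ 5.6569 (= sqrt(largest eigenvalue of A^T A))

||A||_2 = sigma_max(A) = sqrt(lambda_max(A^T A)). Form the symmetric matrix M = A^T A =
[[8, 0],
 [0, 32]].
Its characteristic polynomial (trace, determinant of M give the coefficients) is
  p(λ) = det(λ I - M) = λ^2 - 40λ + 256.
For λ^2 - 40λ + 256 the discriminant is 576. It is a perfect square (24^2), so the roots are rational: λ = (40 ± 24)/2 = 32, 8.
So the eigenvalues of A^T A are ≈ 8, 32 (all ≥ 0, as they must be for A^T A). The largest is λ_max = 32, hence ||A||_2 = sqrt(λ_max) = sqrt(32) ≈ 5.6569.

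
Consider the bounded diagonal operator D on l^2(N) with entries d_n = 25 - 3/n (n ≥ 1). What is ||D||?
||D|| = 25

For a diagonal operator on l^2 with entries d_n, ||D|| = sup_n |d_n|. Here d_1 = 22, d_2 = 47/2, ..., and d_n = 25 - 3/n increases monotonically toward 25. All terms lie in [22, 25), so |d_n| = d_n and the supremum is the limit 25, which is not attained by any individual d_n. Hence ||D|| = 25.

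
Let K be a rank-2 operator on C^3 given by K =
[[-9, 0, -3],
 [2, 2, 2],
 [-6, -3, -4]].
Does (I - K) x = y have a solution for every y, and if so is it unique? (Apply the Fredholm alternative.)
(I - K) is invertible (det(I - K) = 10 ≠ 0), so for every y in C^3 the equation (I - K) x = y has a unique solution.

K has rank 2 and factors as K = U V^T = u1 v1^T + u2 v2^T with u1 = (0, 2, -3), v1 = (1, 1, 1), u2 = (3, 0, 1), v2 = (-3, 0, -1) (multiplying out reproduces the displayed K). The nonzero eigenvalues of U V^T coincide with those of the 2 x 2 matrix G = V^T U = [[v1·u1, v1·u2], [v2·u1, v2·u2]] = [[-1, 4], [3, -10]], and by the Sylvester determinant identity det(I_3 - U V^T) = det(I_2 - V^T U) = det([[2, -4], [-3, 11]]) = (2)(11) - (-4)(-3) = 10. (Direct check: I - K =
[[10, 0, 3],
 [-2, -1, -2],
 [6, 3, 5]]
has determinant 10.) The finite-dimensional Fredholm alternative says: either (I - K) is invertible, or ker(I - K) ≠ {0} and then range(I - K) = ker((I - K)^*)^⊥, with dim ker(I - K) = dim ker((I - K)^*). Since det(I - K) ≠ 0, 1 is not an eigenvalue of K and ker(I - K) = {0}, so we are in the first case: for every y there is a unique x = (I - K)^(-1) y. (Explicitly, by the Woodbury identity, (I - U V^T)^(-1) = I + U (I_2 - G)^(-1) V^T.)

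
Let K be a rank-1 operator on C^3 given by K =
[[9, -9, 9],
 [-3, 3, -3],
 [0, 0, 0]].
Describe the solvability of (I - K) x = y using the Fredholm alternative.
(I - K) is invertible (det(I - K) = -11 ≠ 0), so for every y in C^3 the equation (I - K) x = y has a unique solution.

K has rank 1, so it is an outer product K = u v^T: every row of K is a multiple of one row vector. Reading off the entries, u = (3, -1, 0) and v = (3, -3, 3) (row i of K equals u_i·v^T). A rank-one matrix u v^T satisfies K u = u (v·u) and kills the (2)-dimensional subspace v^⊥, so its characteristic polynomial is lambda^2 (lambda - v·u) with v·u = tr K = 12. Hence the eigenvalues of I - K are 1 (multiplicity 2) and 1 - (12) = -11, so det(I - K) = -11. (Direct check: I - K =
[[-8, 9, -9],
 [3, -2, 3],
 [0, 0, 1]]
has determinant -11.) The finite-dimensional Fredholm alternative says: either (I - K) is invertible, or ker(I - K) ≠ {0} and then range(I - K) = ker((I - K)^*)^⊥, with dim ker(I - K) = dim ker((I - K)^*). Since det(I - K) ≠ 0, 1 is not an eigenvalue of K and ker(I - K) = {0}, so we are in the first case: for every y there is a unique x = (I - K)^(-1) y. Explicitly, by the Sherman–Morrison formula, (I - u v^T)^(-1) = I + u v^T/(1 - v·u), i.e. (I - K)^(-1) = I + K/(-11).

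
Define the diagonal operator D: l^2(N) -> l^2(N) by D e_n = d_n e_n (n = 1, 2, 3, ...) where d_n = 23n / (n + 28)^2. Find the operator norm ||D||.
||D|| = 23/112 (attained at n = 28)

For D diagonal, ||D|| = sup_n |d_n|. Treat f(x) = 23x / (x + 28)^2 for real x > 0. By the quotient rule, f'(x) = 23(28 - x)/(x + 28)^3, which is positive for x < 28 and negative for x > 28. So f has a unique maximum at x = 28, and since 28 is a positive integer, the supremum over n ≥ 1 is attained at n = 28: d_28 = 23·28/(28 + 28)^2 = 23·28/3136 = 23/112. Hence ||D|| = 23/112.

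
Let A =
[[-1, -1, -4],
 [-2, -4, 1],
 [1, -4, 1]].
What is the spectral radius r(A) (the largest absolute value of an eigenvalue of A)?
r(A) ≈ 5.0248

The eigenvalues of A are the roots of its characteristic polynomial. With M = A (coefficients from the trace, the sum of principal 2x2 minors, and det A):
  p(λ) = det(λ I - M) = λ^3 + 4λ^2 + 5λ + 51.
No integer candidate from the rational root theorem (±divisors of 51) is a root, so the roots are irrational. The cubic discriminant is Δ = -65023 < 0, so there is one real root and a complex-conjugate pair. p(-6) = -51 and p(-5) = 1 have opposite signs, so a root lies in (-6, -5); Newton's method refines it to λ ≈ -5.0248. Dividing out (λ - (-5.0248)) leaves approximately λ^2 - 1.0248λ + 10.1496. For λ^2 - 1.0248λ + 10.1496 the discriminant is -39.5481. It is negative, so the remaining roots are the complex-conjugate pair λ ≈ 0.5124 ± 3.1444i. Their product equals the constant term, so |λ|^2 ≈ 10.1496 and |λ| ≈ 3.1858.
Thus the eigenvalues (to 4 decimals) are -5.0248 (modulus 5.0248); 0.5124 ± 3.1444i (modulus 3.1858). The spectral radius is the largest modulus: r(A) ≈ 5.0248. (Cross-check: r(A) ≤ ||A||_2 ≈ 5.8834; equality holds whenever A is normal, though it can also hold for some non-normal A.)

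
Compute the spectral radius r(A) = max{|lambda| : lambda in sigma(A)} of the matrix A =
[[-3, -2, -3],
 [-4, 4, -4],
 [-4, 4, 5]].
r(A) ≈ 6.2164

The eigenvalues of A are the roots of its characteristic polynomial. With M = A (coefficients from the trace, the sum of principal 2x2 minors, and det A):
  p(λ) = det(λ I - M) = λ^3 - 6λ^2 - 11λ + 180.
No integer candidate from the rational root theorem (±divisors of 180) is a root, so the roots are irrational. The cubic discriminant is Δ = -495760 < 0, so there is one real root and a complex-conjugate pair. p(-5) = -40 and p(-4) = 64 have opposite signs, so a root lies in (-5, -4); Newton's method refines it to λ ≈ -4.6579. Dividing out (λ - (-4.6579)) leaves approximately λ^2 - 10.6579λ + 38.6438. For λ^2 - 10.6579λ + 38.6438 the discriminant is -40.9839. It is negative, so the remaining roots are the complex-conjugate pair λ ≈ 5.329 ± 3.2009i. Their product equals the constant term, so |λ|^2 ≈ 38.6438 and |λ| ≈ 6.2164.
Thus the eigenvalues (to 4 decimals) are -4.6579 (modulus 4.6579); 5.329 ± 3.2009i (modulus 6.2164). The spectral radius is the largest modulus: r(A) ≈ 6.2164. (Cross-check: r(A) ≤ ||A||_2 ≈ 8.0818; equality holds whenever A is normal, though it can also hold for some non-normal A.)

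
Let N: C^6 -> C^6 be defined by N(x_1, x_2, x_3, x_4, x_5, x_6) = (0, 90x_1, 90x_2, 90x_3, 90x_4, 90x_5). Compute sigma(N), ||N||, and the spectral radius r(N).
sigma(N) = {0}; ||N|| = 90; r(N) = 0. (N is nilpotent with N^6 = 0.)

On C^6, N is a strictly lower-triangular matrix with 90 on the subdiagonal and zeros elsewhere, so its characteristic polynomial is lambda^6 and every eigenvalue is 0: sigma(N) = {0}. For the operator norm, N e_i = 90e_{i+1} for i = 1, ..., 5 and N e_6 = 0, so the singular values of N are 90 (with multiplicity 5) and 0; hence ||N|| = 90. The spectral radius r(N) = max|lambda| = 0. Note ||N|| > r(N) — characteristic of non-normal nilpotent operators. Indeed N^6 = 0.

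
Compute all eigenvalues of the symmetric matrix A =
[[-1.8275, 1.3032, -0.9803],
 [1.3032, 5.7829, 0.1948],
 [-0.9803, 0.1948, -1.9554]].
sigma(A) ≈ {-3, -1, 6}

A is real symmetric, so its spectrum consists of real eigenvalues. Expanding the characteristic polynomial of the displayed matrix gives
  det(λ I - A) = p(λ) = λ^3 + (-2)λ^2 + (-21)λ + (-18).
Solving p(λ) = 0 yields eigenvalues ≈ -3, -1, 6. (A is shown rounded to 4 decimals, so these recover the underlying integer eigenvalues to within that precision.)
Verification: the trace of A = 2 equals the sum of eigenvalues 2, and det(A) ≈ 18.0004 matches the eigenvalue product 18.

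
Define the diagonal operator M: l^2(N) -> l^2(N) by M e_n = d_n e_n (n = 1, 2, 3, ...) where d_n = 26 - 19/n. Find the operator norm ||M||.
||M|| = 26

For a diagonal operator on l^2 with entries d_n, ||M|| = sup_n |d_n|. Here d_1 = 7, d_2 = 33/2, ..., and d_n = 26 - 19/n increases monotonically toward 26. All terms lie in [7, 26), so |d_n| = d_n and the supremum is the limit 26, which is not attained by any individual d_n. Hence ||M|| = 26.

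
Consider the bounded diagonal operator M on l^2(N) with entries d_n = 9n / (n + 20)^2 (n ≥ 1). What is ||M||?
||M|| = 9/80 (attained at n = 20)

For M diagonal, ||M|| = sup_n |d_n|. Treat f(x) = 9x / (x + 20)^2 for real x > 0. By the quotient rule, f'(x) = 9(20 - x)/(x + 20)^3, which is positive for x < 20 and negative for x > 20. So f has a unique maximum at x = 20, and since 20 is a positive integer, the supremum over n ≥ 1 is attained at n = 20: d_20 = 9·20/(20 + 20)^2 = 9·20/1600 = 9/80. Hence ||M|| = 9/80.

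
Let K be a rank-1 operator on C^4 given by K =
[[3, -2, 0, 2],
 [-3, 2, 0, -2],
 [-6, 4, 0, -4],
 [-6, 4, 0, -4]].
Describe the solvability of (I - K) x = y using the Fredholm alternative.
(I - K) is singular (det(I - K) = 0, i.e. 1 ∈ sigma(K)). (I - K) x = y is solvable iff y ⊥ ker((I - K)^*) = span{(3, -2, 0, 2)}, i.e. iff 3y_1 - 2y_2 + 2y_4 = 0. When solvable, the solutions are x = y + c·(1, -1, -2, -2), c arbitrary (ker(I - K) = span{(1, -1, -2, -2)}, dimension 1).

K has rank 1, so it is an outer product K = u v^T: every row of K is a multiple of one row vector. Reading off the entries, u = (1, -1, -2, -2) and v = (3, -2, 0, 2) (row i of K equals u_i·v^T). A rank-one matrix u v^T satisfies K u = u (v·u) and kills the (3)-dimensional subspace v^⊥, so its characteristic polynomial is lambda^3 (lambda - v·u) with v·u = tr K = 1. Hence the eigenvalues of I - K are 1 (multiplicity 3) and 1 - (1) = 0, so det(I - K) = 0. (Direct check: I - K =
[[-2, 2, 0, -2],
 [3, -1, 0, 2],
 [6, -4, 1, 4],
 [6, -4, 0, 5]]
has determinant 0.) So 1 is an eigenvalue of K and (I - K) is not invertible. The finite-dimensional Fredholm alternative says: either (I - K) is invertible, or ker(I - K) ≠ {0} and then range(I - K) = ker((I - K)^*)^⊥, with dim ker(I - K) = dim ker((I - K)^*). We are in the second case, so we need both kernels. Kernel of I - K: (I - K) u = u - u (v·u) = u - u = 0, so ker(I - K) = span{u} = span{(1, -1, -2, -2)} (it is exactly 1-dimensional because rank(I - K) = 3). Kernel of the adjoint: K is real, so (I - K)^* = I - K^T = I - v u^T, and (I - v u^T) v = v - v (u·v) = 0; hence ker((I - K)^*) = span{v} = span{(3, -2, 0, 2)}. Therefore (I - K) x = y is solvable iff <y, v> = 0, i.e. iff 3y_1 - 2y_2 + 2y_4 = 0. When this holds, K y = u (v·y) = 0, so (I - K) y = y and x = y is a particular solution; the full solution set is the line x = y + c·u = y + c·(1, -1, -2, -2), c ∈ C.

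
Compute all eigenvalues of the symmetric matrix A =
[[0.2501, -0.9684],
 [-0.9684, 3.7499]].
sigma(A) ≈ {0, 4}

A is real symmetric, so its spectrum consists of real eigenvalues. Expanding the characteristic polynomial of the displayed matrix gives
  det(λ I - A) = p(λ) = λ^2 + (-4)λ + (0).
Solving p(λ) = 0 yields eigenvalues ≈ 0, 4. (A is shown rounded to 4 decimals, so these recover the underlying integer eigenvalues to within that precision.)
Verification: the trace of A = 4 equals the sum of eigenvalues 4, and det(A) ≈ 0.0001 matches the eigenvalue product 0.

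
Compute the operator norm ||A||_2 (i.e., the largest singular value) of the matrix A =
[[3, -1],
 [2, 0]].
||A||_2 = sqrt((14 + sqrt(180))/2) ≈ 3.7025 (= sqrt(largest eigenvalue of A^T A))

||A||_2 = sigma_max(A) = sqrt(lambda_max(A^T A)). Form the symmetric matrix M = A^T A =
[[13, -3],
 [-3, 1]].
Its characteristic polynomial (trace, determinant of M give the coefficients) is
  p(λ) = det(λ I - M) = λ^2 - 14λ + 4.
For λ^2 - 14λ + 4 the discriminant is 180. It is nonnegative but not a perfect square, so the roots are real and irrational: λ = (14 ± sqrt(180))/2 ≈ 13.7082, 0.2918.
So the eigenvalues of A^T A are ≈ 0.2918, 13.7082 (all ≥ 0, as they must be for A^T A). The largest is λ_max = (14 + sqrt(180))/2 ≈ 13.7082, hence ||A||_2 = sqrt(λ_max) = sqrt((14 + sqrt(180))/2) ≈ 3.7025.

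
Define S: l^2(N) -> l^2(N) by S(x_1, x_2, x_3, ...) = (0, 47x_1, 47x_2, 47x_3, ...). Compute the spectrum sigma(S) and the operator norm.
sigma(S) = closed disk {z in C : |z| ≤ 47}; ||S|| = 47

Note S = 47·U where U is the unit right shift (U x)_k = x_{k-1} (with x_0 := 0); so ||S|| = 47||U|| and sigma(S) = 47·sigma(U). ||S x||^2 = sum_{k≥1} |47x_k|^2 = 2209||x||^2, so ||S|| = 47 and sigma(S) ⊂ {|z| ≤ 47}. For any |lambda| < 47, the equation (S - lambda I) x = 0 forces x_1 = 0, then 47x_k = lambda x_{k+1} ⇒ x = 0, so S has no eigenvalues. But (S - lambda I) is not surjective for |lambda| < 47: solving (S - lambda I) x = e_1 would require x_n proportional to (lambda/47)^(-n), which is not in l^2. So every |lambda| < 47 lies in the residual spectrum. The boundary |lambda| = 47 is in the approximate point spectrum (the spectrum is closed). Hence sigma(S) is the closed disk of radius 47.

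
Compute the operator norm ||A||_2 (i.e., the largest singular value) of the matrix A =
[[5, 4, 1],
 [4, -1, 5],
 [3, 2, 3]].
||A||_2 ≈ 9.1643 (= sqrt(largest eigenvalue of A^T A))

||A||_2 = sigma_max(A) = sqrt(lambda_max(A^T A)). Form the symmetric matrix M = A^T A =
[[50, 22, 34],
 [22, 21, 5],
 [34, 5, 35]].
Its characteristic polynomial (trace, sum of principal 2x2 minors, determinant of M give the coefficients) is
  p(λ) = det(λ I - M) = λ^3 - 106λ^2 + 1870λ - 1764.
No integer candidate from the rational root theorem (±divisors of 1764) is a root, so the roots are irrational. The cubic discriminant is Δ = 10940413152 > 0, so there are three distinct real roots. p(0) = -1764 and p(1) = 1 have opposite signs, so a root lies in (0, 1); Newton's method refines it to λ ≈ 0.9994. p(21) = 21 and p(22) = -1280 have opposite signs, so a root lies in (21, 22); Newton's method refines it to λ ≈ 21.0167. p(83) = -5001 and p(84) = 84 have opposite signs, so a root lies in (83, 84); Newton's method refines it to λ ≈ 83.9839. Check (Vieta): the three roots sum to 106, matching tr M = 106.
So the eigenvalues of A^T A are ≈ 0.9994, 21.0167, 83.9839 (all ≥ 0, as they must be for A^T A). The largest is λ_max ≈ 83.9839, hence ||A||_2 = sqrt(λ_max) ≈ 9.1643.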